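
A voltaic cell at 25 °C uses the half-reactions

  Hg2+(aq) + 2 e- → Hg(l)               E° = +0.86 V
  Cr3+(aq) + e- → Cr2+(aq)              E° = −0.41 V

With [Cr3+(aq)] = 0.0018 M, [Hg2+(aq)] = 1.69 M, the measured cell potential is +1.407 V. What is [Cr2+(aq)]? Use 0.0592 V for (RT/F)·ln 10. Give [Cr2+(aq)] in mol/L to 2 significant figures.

0.29 M

With Hg²⁺/Hg at the cathode and Cr³⁺/Cr²⁺ at the anode, E°cell = +0.86 − (−0.41) = +1.27 V (n = 2).
Since E = E° − (0.0592/n)·log Q, log Q = n(E° − E)/0.0592 = −4.628.
Balancing electrons gives Hg2+(aq) + 2 Cr2+(aq) → Hg(l) + 2 Cr3+(aq); thus Q = [Cr3+(aq)]^2 / ([Hg2+(aq)]·[Cr2+(aq)]^2).
Isolating [Cr2+(aq)] in Q = 10^{−4.628} yields log [Cr2+(aq)] = −0.545, i.e. 0.29 M.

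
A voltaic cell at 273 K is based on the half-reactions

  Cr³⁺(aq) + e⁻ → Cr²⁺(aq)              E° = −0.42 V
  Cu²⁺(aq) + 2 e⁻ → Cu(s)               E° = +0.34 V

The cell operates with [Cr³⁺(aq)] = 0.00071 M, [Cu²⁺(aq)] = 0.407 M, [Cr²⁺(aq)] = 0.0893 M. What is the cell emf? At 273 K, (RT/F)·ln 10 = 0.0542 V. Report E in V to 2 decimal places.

Cu²⁺/Cu is reduced (cathode, E° = +0.34 V) and Cr³⁺/Cr²⁺ is oxidized (anode).
The standard potential is +0.34 − (−0.42) = +0.76 V and the balanced reaction transfers n = 2 electrons.
For the overall reaction Cu²⁺(aq) + 2 Cr²⁺(aq) → Cu(s) + 2 Cr³⁺(aq), Q = [Cr³⁺(aq)]^2 / ([Cu²⁺(aq)]·[Cr²⁺(aq)]^2) = 0.000155, giving log Q = −3.809.
E = E° − (0.0542/n)·log Q = +0.76 − (0.0542/2)(−3.809) = +0.86 V.

+0.86 V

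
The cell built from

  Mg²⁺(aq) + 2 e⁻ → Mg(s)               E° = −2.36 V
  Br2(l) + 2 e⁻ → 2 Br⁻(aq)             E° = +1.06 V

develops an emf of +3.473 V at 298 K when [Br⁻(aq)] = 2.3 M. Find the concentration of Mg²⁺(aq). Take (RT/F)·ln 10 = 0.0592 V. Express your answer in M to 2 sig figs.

0.0031 M

With Br₂/Br⁻ at the cathode and Mg²⁺/Mg at the anode, E°cell = +1.06 − (−2.36) = +3.42 V (n = 2).
Since E = E° − (0.0592/n)·log Q, log Q = n(E° − E)/0.0592 = −1.791.
The balanced reaction is Br2(l) + Mg(s) → 2 Br⁻(aq) + Mg²⁺(aq), so Q = [Br⁻(aq)]^2·[Mg²⁺(aq)].
Isolating [Mg²⁺(aq)] in Q = 10^{−1.791} yields log [Mg²⁺(aq)] = −2.514, i.e. 0.0031 M.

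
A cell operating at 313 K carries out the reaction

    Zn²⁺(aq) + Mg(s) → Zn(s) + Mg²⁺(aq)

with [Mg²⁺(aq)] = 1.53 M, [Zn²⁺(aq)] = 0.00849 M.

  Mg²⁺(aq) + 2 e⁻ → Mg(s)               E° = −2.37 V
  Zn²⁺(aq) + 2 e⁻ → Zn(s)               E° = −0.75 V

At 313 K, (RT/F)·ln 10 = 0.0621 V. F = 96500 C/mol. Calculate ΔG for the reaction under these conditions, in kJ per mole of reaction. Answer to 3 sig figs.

−299 kJ/mol

With Zn²⁺/Zn reduced at the cathode, E°cell = −0.75 − (−2.37) = +1.62 V and n = 2.
Here Q = [Mg²⁺(aq)] / [Zn²⁺(aq)] = 180 (log Q = 2.256), giving E = +1.62 − (0.0621/2)·(2.256) = +1.5500 V.
Finally ΔG = −nFE = −(2)(96500 C/mol)(+1.5500 V) = −299 kJ/mol.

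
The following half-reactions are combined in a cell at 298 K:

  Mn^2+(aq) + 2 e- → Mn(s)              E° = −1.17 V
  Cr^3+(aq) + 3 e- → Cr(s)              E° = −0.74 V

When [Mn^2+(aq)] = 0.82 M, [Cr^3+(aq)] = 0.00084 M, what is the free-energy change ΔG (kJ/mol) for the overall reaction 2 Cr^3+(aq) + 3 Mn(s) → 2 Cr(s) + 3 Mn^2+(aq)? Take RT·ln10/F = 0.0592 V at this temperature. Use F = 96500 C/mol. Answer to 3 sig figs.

With Cr³⁺/Cr reduced at the cathode, E°cell = −0.74 − (−1.17) = +0.43 V and n = 6.
Here Q = [Mn^2+(aq)]^3 / [Cr^3+(aq)]^2 = 7.81×10^5 (log Q = 5.893), giving E = +0.43 − (0.0592/6)·(5.893) = +0.3719 V.
Finally ΔG = −nFE = −(6)(96500 C/mol)(+0.3719 V) = −215 kJ/mol.

−215 kJ/mol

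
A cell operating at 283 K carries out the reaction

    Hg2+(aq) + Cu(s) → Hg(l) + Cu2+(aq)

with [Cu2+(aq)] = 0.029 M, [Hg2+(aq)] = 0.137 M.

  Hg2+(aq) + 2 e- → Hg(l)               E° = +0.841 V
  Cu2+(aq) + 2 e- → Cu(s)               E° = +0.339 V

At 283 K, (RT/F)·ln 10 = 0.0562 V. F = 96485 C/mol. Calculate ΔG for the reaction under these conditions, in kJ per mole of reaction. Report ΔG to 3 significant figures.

−101 kJ/mol

With Hg²⁺/Hg reduced at the cathode, E°cell = +0.841 − (+0.339) = +0.502 V and n = 2.
The reaction quotient is [Cu2+(aq)] / [Hg2+(aq)] = 0.212; by Nernst, E = +0.502 − (0.0562/2)(−0.674) = +0.5209 V.
ΔG = −nFE = −(2)(96485)(+0.5209) J/mol = −101 kJ/mol.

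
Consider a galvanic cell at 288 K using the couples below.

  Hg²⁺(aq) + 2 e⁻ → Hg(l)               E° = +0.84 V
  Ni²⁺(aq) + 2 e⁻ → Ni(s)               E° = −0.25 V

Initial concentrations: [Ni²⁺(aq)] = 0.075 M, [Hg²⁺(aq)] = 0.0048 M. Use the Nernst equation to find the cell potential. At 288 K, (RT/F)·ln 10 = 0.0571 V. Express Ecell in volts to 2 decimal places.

Since E°(Hg²⁺/Hg) > E°(Ni²⁺/Ni), Hg²⁺/Hg serves as the cathode.
E°cell = E°cat − E°an = +0.84 − (−0.25) = +1.09 V; n = 2.
The balanced reaction is Hg²⁺(aq) + Ni(s) → Hg(l) + Ni²⁺(aq), so Q = [Ni²⁺(aq)] / [Hg²⁺(aq)] = 15.6 and log Q = 1.194.
E = E° − (0.0571/n)·log Q = +1.09 − (0.0571/2)(1.194) = +1.06 V.

+1.06 V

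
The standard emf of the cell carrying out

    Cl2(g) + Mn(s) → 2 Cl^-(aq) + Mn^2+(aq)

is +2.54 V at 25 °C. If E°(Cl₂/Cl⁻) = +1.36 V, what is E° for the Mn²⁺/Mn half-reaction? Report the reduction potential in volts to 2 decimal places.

−1.18 V

In the reaction as written the Cl₂/Cl⁻ couple is reduced (cathode) and Mn²⁺/Mn is oxidized (anode), so E°cell = E°(Cl₂/Cl⁻) − E°(Mn²⁺/Mn).
E°(Mn²⁺/Mn) = E°(cathode) − E°cell = +1.36 − (+2.54) = −1.18 V.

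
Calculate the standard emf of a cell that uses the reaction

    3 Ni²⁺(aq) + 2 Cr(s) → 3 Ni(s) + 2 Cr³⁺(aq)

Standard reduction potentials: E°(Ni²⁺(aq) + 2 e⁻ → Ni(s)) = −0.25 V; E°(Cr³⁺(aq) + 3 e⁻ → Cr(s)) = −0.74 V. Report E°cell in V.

In the reaction as written, Ni²⁺(aq) is reduced (cathode) and Cr³⁺(aq) is produced by oxidation at the anode.
E°cell = E°(cathode) − E°(anode) = −0.25 − (−0.74) = +0.49 V.

+0.49 V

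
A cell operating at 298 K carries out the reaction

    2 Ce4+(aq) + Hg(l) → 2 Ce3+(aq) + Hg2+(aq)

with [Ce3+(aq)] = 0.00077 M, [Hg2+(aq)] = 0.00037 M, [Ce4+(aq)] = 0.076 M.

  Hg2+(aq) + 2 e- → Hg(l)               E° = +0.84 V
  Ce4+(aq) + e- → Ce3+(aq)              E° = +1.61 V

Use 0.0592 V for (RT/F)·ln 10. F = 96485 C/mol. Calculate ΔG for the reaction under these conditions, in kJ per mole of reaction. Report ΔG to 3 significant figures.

The standard cell potential is +1.61 − (+0.84) = +0.77 V, with n = 2 electrons in the balanced equation.
Q = ([Ce3+(aq)]^2·[Hg2+(aq)]) / [Ce4+(aq)]^2 = 3.8×10^−8, so log Q = −7.420 and E = +0.77 − (0.0592/2)(−7.420) = +0.9896 V.
Finally ΔG = −nFE = −(2)(96485 C/mol)(+0.9896 V) = −191 kJ/mol.

−191 kJ/mol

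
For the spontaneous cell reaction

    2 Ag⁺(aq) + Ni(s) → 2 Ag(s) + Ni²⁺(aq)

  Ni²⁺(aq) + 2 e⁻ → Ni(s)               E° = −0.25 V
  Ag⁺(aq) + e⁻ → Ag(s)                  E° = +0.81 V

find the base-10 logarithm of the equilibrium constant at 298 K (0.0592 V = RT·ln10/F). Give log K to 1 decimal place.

log K = 35.8

The Ag⁺/Ag couple is reduced (cathode); E°cell = +0.81 − (−0.25) = +1.06 V with n = 2.
At equilibrium E = 0, so log K = nE°cell / 0.0592 = (2)(+1.06) / 0.0592 = 35.8.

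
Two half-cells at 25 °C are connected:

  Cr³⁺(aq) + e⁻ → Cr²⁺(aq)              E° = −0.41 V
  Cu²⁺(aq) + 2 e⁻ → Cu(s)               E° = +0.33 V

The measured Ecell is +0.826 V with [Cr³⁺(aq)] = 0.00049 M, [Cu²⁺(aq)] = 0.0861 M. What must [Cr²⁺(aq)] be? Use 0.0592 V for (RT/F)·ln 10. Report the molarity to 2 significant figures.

0.047 M

With Cu²⁺/Cu at the cathode and Cr³⁺/Cr²⁺ at the anode, E°cell = +0.33 − (−0.41) = +0.74 V (n = 2).
Rearranging E = E° − (0.0592/n)·log Q gives log Q = 2(+0.74 − (+0.826))/0.0592 = −2.905.
The balanced reaction is Cu²⁺(aq) + 2 Cr²⁺(aq) → Cu(s) + 2 Cr³⁺(aq), so Q = [Cr³⁺(aq)]^2 / ([Cu²⁺(aq)]·[Cr²⁺(aq)]^2).
Solving for the unknown gives log [Cr²⁺(aq)] = −1.325, so [Cr²⁺(aq)] ≈ 0.047 M.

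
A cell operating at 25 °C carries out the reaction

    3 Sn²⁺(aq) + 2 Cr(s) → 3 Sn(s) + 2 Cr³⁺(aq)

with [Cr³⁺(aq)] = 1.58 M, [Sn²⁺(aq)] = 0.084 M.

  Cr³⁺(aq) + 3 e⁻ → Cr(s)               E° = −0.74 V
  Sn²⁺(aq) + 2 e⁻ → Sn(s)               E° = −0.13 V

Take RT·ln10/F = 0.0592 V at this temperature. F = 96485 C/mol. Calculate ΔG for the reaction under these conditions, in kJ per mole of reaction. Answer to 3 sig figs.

E°cell = −0.13 − (−0.74) = +0.61 V; the balanced reaction transfers n = 6 electrons.
The reaction quotient is [Cr³⁺(aq)]^2 / [Sn²⁺(aq)]^3 = 4.21×10^3; by Nernst, E = +0.61 − (0.0592/6)(3.624) = +0.5742 V.
ΔG = −nFE = −(6)(96485)(+0.5742) J/mol = −332 kJ/mol.

−332 kJ/mol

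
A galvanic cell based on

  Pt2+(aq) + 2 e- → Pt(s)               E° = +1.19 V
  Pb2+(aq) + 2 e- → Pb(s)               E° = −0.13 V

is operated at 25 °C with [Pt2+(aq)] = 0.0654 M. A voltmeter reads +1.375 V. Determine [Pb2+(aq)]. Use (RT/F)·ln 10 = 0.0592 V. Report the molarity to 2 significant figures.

0.00091 M

With Pt²⁺/Pt at the cathode and Pb²⁺/Pb at the anode, E°cell = +1.19 − (−0.13) = +1.32 V (n = 2).
Since E = E° − (0.0592/n)·log Q, log Q = n(E° − E)/0.0592 = −1.858.
For Pt2+(aq) + Pb(s) → Pt(s) + Pb2+(aq), the reaction quotient is Q = [Pb2+(aq)] / [Pt2+(aq)].
Solving for the unknown gives log [Pb2+(aq)] = −3.042, so [Pb2+(aq)] ≈ 0.00091 M.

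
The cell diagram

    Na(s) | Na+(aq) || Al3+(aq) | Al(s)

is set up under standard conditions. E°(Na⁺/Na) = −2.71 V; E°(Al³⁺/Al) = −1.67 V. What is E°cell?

+1.04 V

By convention the left-hand electrode in cell notation is the anode (oxidation) and the right-hand electrode is the cathode (reduction).
E°cell = E°(right) − E°(left) = −1.67 − (−2.71) = +1.04 V.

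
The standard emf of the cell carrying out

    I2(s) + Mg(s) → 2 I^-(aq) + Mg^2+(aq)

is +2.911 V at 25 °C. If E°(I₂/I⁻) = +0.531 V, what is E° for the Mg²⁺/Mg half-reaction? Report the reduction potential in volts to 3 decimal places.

In the reaction as written the I₂/I⁻ couple is reduced (cathode) and Mg²⁺/Mg is oxidized (anode), so E°cell = E°(I₂/I⁻) − E°(Mg²⁺/Mg).
E°(Mg²⁺/Mg) = E°(cathode) − E°cell = +0.531 − (+2.911) = −2.380 V.

−2.380 V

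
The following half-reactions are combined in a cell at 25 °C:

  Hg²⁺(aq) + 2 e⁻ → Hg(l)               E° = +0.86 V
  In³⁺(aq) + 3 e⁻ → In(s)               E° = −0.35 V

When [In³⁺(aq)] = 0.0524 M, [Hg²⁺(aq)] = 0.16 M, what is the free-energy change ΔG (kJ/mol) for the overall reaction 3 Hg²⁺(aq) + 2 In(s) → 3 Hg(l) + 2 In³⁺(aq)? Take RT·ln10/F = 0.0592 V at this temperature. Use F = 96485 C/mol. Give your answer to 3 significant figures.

With Hg²⁺/Hg reduced at the cathode, E°cell = +0.86 − (−0.35) = +1.21 V and n = 6.
Here Q = [In³⁺(aq)]^2 / [Hg²⁺(aq)]^3 = 0.67 (log Q = −0.174), giving E = +1.21 − (0.0592/6)·(−0.174) = +1.2117 V.
Then ΔG = −nFE = −6 × 96485 × +1.2117 J/mol = −701 kJ/mol.

−701 kJ/mol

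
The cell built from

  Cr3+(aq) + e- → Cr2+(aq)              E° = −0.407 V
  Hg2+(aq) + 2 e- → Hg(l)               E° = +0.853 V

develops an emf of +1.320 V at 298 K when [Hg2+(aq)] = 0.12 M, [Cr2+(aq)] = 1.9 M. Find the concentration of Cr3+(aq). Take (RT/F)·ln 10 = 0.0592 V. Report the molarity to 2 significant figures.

With Hg²⁺/Hg at the cathode and Cr³⁺/Cr²⁺ at the anode, E°cell = +0.853 − (−0.407) = +1.260 V (n = 2).
From the Nernst equation, log Q = n(E° − E)/0.0592 = 2·(+1.260 − (+1.320))/0.0592 = −2.027.
Balancing electrons gives Hg2+(aq) + 2 Cr2+(aq) → Hg(l) + 2 Cr3+(aq); thus Q = [Cr3+(aq)]^2 / ([Hg2+(aq)]·[Cr2+(aq)]^2).
Isolating [Cr3+(aq)] in Q = 10^{−2.027} yields log [Cr3+(aq)] = −1.195, i.e. 0.064 M.

0.064 M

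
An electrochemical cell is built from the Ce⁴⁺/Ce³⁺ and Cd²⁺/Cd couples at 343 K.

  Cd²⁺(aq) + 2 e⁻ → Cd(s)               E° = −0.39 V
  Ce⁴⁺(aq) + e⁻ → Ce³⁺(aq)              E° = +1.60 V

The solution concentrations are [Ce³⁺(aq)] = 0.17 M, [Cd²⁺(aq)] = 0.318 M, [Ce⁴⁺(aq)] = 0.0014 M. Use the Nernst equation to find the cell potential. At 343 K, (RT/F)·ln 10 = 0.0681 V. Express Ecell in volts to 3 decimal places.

+1.865 V

Ce⁴⁺/Ce³⁺ is reduced (cathode, E° = +1.60 V) and Cd²⁺/Cd is oxidized (anode).
The standard potential is +1.60 − (−0.39) = +1.99 V and the balanced reaction transfers n = 2 electrons.
For the overall reaction 2 Ce⁴⁺(aq) + Cd(s) → 2 Ce³⁺(aq) + Cd²⁺(aq), Q = ([Ce³⁺(aq)]^2·[Cd²⁺(aq)]) / [Ce⁴⁺(aq)]^2 = 4.69×10^3, giving log Q = 3.671.
Applying E = E° − (RT ln10/nF)·log Q gives +1.99 − (0.0681/2)(3.671) = +1.865 V.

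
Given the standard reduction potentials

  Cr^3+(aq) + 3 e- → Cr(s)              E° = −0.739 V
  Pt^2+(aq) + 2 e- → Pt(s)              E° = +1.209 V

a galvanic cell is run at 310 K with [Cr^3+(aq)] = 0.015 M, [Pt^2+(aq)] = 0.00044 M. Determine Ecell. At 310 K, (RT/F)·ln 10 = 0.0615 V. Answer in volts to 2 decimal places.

+1.88 V

Since E°(Pt²⁺/Pt) > E°(Cr³⁺/Cr), Pt²⁺/Pt serves as the cathode.
E°cell = E°cat − E°an = +1.209 − (−0.739) = +1.948 V; n = 6.
The balanced reaction is 3 Pt^2+(aq) + 2 Cr(s) → 3 Pt(s) + 2 Cr^3+(aq), so Q = [Cr^3+(aq)]^2 / [Pt^2+(aq)]^3 = 2.64×10^6 and log Q = 6.422.
E = E° − (0.0615/n)·log Q = +1.948 − (0.0615/6)(6.422) = +1.88 V.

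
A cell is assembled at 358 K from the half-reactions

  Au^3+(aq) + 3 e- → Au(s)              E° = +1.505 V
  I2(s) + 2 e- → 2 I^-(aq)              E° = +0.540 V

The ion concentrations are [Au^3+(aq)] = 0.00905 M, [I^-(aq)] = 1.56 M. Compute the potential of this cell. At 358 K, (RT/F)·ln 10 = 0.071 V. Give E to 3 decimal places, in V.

+0.930 V

Since E°(Au³⁺/Au) > E°(I₂/I⁻), Au³⁺/Au serves as the cathode.
The standard potential is +1.505 − (+0.540) = +0.965 V and the balanced reaction transfers n = 6 electrons.
The balanced reaction is 2 Au^3+(aq) + 6 I^-(aq) → 2 Au(s) + 3 I2(s), so Q = 1 / ([Au^3+(aq)]^2·[I^-(aq)]^6) = 847 and log Q = 2.928.
E = E° − (0.071/n)·log Q = +0.965 − (0.071/6)(2.928) = +0.930 V.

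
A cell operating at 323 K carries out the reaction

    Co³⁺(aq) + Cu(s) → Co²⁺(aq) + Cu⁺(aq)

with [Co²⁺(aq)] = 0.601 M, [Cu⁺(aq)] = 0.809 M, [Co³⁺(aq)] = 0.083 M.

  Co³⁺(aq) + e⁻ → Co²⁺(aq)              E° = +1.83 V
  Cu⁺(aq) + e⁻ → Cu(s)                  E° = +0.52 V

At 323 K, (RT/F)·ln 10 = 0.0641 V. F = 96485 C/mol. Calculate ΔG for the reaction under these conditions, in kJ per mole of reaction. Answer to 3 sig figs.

With Co³⁺/Co²⁺ reduced at the cathode, E°cell = +1.83 − (+0.52) = +1.31 V and n = 1.
Q = ([Co²⁺(aq)]·[Cu⁺(aq)]) / [Co³⁺(aq)] = 5.86, so log Q = 0.768 and E = +1.31 − (0.0641/1)(0.768) = +1.2608 V.
Then ΔG = −nFE = −1 × 96485 × +1.2608 J/mol = −122 kJ/mol.

−122 kJ/mol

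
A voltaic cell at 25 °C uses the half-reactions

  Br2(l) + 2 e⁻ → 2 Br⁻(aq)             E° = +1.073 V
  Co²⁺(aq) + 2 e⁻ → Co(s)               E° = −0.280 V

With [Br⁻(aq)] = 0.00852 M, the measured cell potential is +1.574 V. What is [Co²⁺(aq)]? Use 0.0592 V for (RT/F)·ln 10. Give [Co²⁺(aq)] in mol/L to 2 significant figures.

0.00047 M

The Br₂/Br⁻ couple has the larger reduction potential, so it is the cathode: E°cell = +1.073 − (−0.280) = +1.353 V and n = 2.
Rearranging E = E° − (0.0592/n)·log Q gives log Q = 2(+1.353 − (+1.574))/0.0592 = −7.466.
Balancing electrons gives Br2(l) + Co(s) → 2 Br⁻(aq) + Co²⁺(aq); thus Q = [Br⁻(aq)]^2·[Co²⁺(aq)].
Substituting the known concentrations and solving, log [Co²⁺(aq)] = −3.327 and [Co²⁺(aq)] = 0.00047 M.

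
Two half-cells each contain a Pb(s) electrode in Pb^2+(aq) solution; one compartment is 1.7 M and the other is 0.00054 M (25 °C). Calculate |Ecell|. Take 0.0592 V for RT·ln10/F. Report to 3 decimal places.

For a concentration cell E°cell = 0, since both electrodes use the same couple.
The compartment with the higher Pb^2+(aq) concentration (1.7 M) acts as the cathode; ions are reduced there and produced at the dilute (0.00054 M) anode.
With n = 2, Ecell = −(0.0592/2)·log([dilute]/[conc]) = −(0.0592/2)·log(0.00054/1.7) = +0.104 V.

0.104 V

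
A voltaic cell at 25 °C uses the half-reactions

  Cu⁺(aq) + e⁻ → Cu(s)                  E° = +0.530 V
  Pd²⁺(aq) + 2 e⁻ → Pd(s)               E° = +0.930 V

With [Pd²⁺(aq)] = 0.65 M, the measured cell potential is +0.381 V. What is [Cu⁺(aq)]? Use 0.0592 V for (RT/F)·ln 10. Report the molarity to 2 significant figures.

1.7 M

Pd²⁺/Pd is the cathode (higher E°); E°cell = +0.930 − (+0.530) = +0.400 V with n = 2.
From the Nernst equation, log Q = n(E° − E)/0.0592 = 2·(+0.400 − (+0.381))/0.0592 = 0.642.
Balancing electrons gives Pd²⁺(aq) + 2 Cu(s) → Pd(s) + 2 Cu⁺(aq); thus Q = [Cu⁺(aq)]^2 / [Pd²⁺(aq)].
Substituting the known concentrations and solving, log [Cu⁺(aq)] = 0.227 and [Cu⁺(aq)] = 1.7 M.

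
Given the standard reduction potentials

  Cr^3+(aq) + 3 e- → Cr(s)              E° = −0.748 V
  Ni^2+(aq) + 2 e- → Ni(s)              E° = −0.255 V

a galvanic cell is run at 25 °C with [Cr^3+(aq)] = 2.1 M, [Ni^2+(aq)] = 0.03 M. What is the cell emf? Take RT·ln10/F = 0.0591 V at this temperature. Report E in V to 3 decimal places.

+0.442 V

Since E°(Ni²⁺/Ni) > E°(Cr³⁺/Cr), Ni²⁺/Ni serves as the cathode.
E°cell = −0.255 − (−0.748) = +0.493 V, with n = 6 electrons transferred.
For the overall reaction 3 Ni^2+(aq) + 2 Cr(s) → 3 Ni(s) + 2 Cr^3+(aq), Q = [Cr^3+(aq)]^2 / [Ni^2+(aq)]^3 = 1.63×10^5, giving log Q = 5.213.
By the Nernst equation, E = +0.493 − (0.0591/6)·(5.213) = +0.442 V.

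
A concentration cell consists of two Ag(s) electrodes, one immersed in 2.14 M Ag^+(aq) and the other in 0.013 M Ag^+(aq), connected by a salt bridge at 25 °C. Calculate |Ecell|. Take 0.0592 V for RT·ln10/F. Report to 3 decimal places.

For a concentration cell E°cell = 0, since both electrodes use the same couple.
The compartment with the higher Ag^+(aq) concentration (2.14 M) acts as the cathode; ions are reduced there and produced at the dilute (0.013 M) anode.
With n = 1, Ecell = −(0.0592/1)·log([dilute]/[conc]) = −(0.0592/1)·log(0.013/2.14) = +0.131 V.

0.131 V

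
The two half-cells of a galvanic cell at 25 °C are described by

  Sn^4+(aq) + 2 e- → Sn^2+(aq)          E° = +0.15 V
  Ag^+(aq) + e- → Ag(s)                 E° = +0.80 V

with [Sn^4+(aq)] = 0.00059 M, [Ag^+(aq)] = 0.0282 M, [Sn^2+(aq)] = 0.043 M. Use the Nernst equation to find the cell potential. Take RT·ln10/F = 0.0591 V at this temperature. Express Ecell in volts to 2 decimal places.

Ag⁺/Ag is reduced (cathode, E° = +0.80 V) and Sn⁴⁺/Sn²⁺ is oxidized (anode).
The standard potential is +0.80 − (+0.15) = +0.65 V and the balanced reaction transfers n = 2 electrons.
Balancing gives 2 Ag^+(aq) + Sn^2+(aq) → 2 Ag(s) + Sn^4+(aq); hence Q = [Sn^4+(aq)] / ([Ag^+(aq)]^2·[Sn^2+(aq)]) = 17.3 (log Q = 1.237).
By the Nernst equation, E = +0.65 − (0.0591/2)·(1.237) = +0.61 V.

+0.61 V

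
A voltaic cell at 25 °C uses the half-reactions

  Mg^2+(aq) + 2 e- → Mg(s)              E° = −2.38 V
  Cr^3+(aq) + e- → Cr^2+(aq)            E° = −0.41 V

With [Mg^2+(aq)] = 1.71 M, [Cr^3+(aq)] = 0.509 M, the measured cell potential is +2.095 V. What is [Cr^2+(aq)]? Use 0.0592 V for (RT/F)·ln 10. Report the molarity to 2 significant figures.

0.0030 M

Cr³⁺/Cr²⁺ is the cathode (higher E°); E°cell = −0.41 − (−2.38) = +1.97 V with n = 2.
Rearranging E = E° − (0.0592/n)·log Q gives log Q = 2(+1.97 − (+2.095))/0.0592 = −4.223.
The balanced reaction is 2 Cr^3+(aq) + Mg(s) → 2 Cr^2+(aq) + Mg^2+(aq), so Q = ([Cr^2+(aq)]^2·[Mg^2+(aq)]) / [Cr^3+(aq)]^2.
Solving for the unknown gives log [Cr^2+(aq)] = −2.521, so [Cr^2+(aq)] ≈ 0.0030 M.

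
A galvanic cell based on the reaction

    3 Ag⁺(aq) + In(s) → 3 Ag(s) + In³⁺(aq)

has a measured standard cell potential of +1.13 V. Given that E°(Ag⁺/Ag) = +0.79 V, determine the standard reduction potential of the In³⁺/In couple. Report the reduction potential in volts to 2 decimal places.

In the reaction as written the Ag⁺/Ag couple is reduced (cathode) and In³⁺/In is oxidized (anode), so E°cell = E°(Ag⁺/Ag) − E°(In³⁺/In).
E°(In³⁺/In) = E°(cathode) − E°cell = +0.79 − (+1.13) = −0.34 V.

−0.34 V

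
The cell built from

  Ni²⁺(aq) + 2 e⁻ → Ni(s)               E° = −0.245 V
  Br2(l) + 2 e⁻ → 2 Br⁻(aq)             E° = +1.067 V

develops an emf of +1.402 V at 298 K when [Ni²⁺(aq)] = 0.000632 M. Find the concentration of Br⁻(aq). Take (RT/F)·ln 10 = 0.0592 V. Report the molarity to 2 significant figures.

With Br₂/Br⁻ at the cathode and Ni²⁺/Ni at the anode, E°cell = +1.067 − (−0.245) = +1.312 V (n = 2).
Rearranging E = E° − (0.0592/n)·log Q gives log Q = 2(+1.312 − (+1.402))/0.0592 = −3.041.
The balanced reaction is Br2(l) + Ni(s) → 2 Br⁻(aq) + Ni²⁺(aq), so Q = [Br⁻(aq)]^2·[Ni²⁺(aq)].
Solving for the unknown gives log [Br⁻(aq)] = 0.079, so [Br⁻(aq)] ≈ 1.2 M.

1.2 M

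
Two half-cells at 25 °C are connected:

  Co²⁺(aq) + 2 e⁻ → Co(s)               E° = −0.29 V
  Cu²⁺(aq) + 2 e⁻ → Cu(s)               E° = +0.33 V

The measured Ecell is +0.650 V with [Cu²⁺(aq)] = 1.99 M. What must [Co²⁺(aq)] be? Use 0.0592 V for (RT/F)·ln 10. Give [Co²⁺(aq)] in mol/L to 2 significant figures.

With Cu²⁺/Cu at the cathode and Co²⁺/Co at the anode, E°cell = +0.33 − (−0.29) = +0.62 V (n = 2).
Since E = E° − (0.0592/n)·log Q, log Q = n(E° − E)/0.0592 = −1.014.
The balanced reaction is Cu²⁺(aq) + Co(s) → Cu(s) + Co²⁺(aq), so Q = [Co²⁺(aq)] / [Cu²⁺(aq)].
Isolating [Co²⁺(aq)] in Q = 10^{−1.014} yields log [Co²⁺(aq)] = −0.715, i.e. 0.19 M.

0.19 M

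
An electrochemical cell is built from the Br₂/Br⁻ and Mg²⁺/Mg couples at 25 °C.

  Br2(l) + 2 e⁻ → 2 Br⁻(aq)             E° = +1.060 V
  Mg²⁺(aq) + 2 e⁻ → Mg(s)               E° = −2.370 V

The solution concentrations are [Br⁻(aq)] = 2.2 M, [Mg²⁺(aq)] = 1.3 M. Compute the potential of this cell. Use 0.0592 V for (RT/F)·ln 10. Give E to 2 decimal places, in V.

+3.41 V

Since E°(Br₂/Br⁻) > E°(Mg²⁺/Mg), Br₂/Br⁻ serves as the cathode.
E°cell = E°cat − E°an = +1.060 − (−2.370) = +3.430 V; n = 2.
The balanced reaction is Br2(l) + Mg(s) → 2 Br⁻(aq) + Mg²⁺(aq), so Q = [Br⁻(aq)]^2·[Mg²⁺(aq)] = 6.29 and log Q = 0.799.
By the Nernst equation, E = +3.430 − (0.0592/2)·(0.799) = +3.41 V.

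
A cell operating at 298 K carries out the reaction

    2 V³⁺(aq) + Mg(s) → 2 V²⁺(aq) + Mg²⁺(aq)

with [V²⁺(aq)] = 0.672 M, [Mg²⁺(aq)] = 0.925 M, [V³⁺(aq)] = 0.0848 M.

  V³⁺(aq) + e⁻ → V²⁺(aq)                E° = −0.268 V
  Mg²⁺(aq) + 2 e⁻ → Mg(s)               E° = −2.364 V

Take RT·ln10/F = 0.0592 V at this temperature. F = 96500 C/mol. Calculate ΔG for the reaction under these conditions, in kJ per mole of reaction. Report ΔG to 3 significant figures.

−394 kJ/mol

With V³⁺/V²⁺ reduced at the cathode, E°cell = −0.268 − (−2.364) = +2.096 V and n = 2.
Here Q = ([V²⁺(aq)]^2·[Mg²⁺(aq)]) / [V³⁺(aq)]^2 = 58.1 (log Q = 1.764), giving E = +2.096 − (0.0592/2)·(1.764) = +2.0438 V.
Then ΔG = −nFE = −2 × 96500 × +2.0438 J/mol = −394 kJ/mol.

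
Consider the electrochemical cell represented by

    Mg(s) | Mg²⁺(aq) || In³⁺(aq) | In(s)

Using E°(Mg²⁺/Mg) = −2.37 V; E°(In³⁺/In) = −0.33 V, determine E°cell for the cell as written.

+2.04 V

By convention the left-hand electrode in cell notation is the anode (oxidation) and the right-hand electrode is the cathode (reduction).
E°cell = E°(right) − E°(left) = −0.33 − (−2.37) = +2.04 V.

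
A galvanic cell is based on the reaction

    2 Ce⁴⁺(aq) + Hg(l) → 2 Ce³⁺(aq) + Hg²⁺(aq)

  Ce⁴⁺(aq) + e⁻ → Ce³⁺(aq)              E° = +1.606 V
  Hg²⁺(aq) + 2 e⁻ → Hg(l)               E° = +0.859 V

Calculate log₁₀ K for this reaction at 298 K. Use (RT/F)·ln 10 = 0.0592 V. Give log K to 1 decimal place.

log K = 25.2

The Ce⁴⁺/Ce³⁺ couple is reduced (cathode); E°cell = +1.606 − (+0.859) = +0.747 V with n = 2.
At equilibrium E = 0, so log K = nE°cell / 0.0592 = (2)(+0.747) / 0.0592 = 25.2.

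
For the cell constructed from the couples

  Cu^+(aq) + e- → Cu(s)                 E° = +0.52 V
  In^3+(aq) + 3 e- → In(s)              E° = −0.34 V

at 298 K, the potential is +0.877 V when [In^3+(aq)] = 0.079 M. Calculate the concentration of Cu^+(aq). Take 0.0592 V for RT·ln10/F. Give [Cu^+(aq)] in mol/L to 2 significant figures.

0.83 M

The Cu⁺/Cu couple has the larger reduction potential, so it is the cathode: E°cell = +0.52 − (−0.34) = +0.86 V and n = 3.
Since E = E° − (0.0592/n)·log Q, log Q = n(E° − E)/0.0592 = −0.861.
Balancing electrons gives 3 Cu^+(aq) + In(s) → 3 Cu(s) + In^3+(aq); thus Q = [In^3+(aq)] / [Cu^+(aq)]^3.
Isolating [Cu^+(aq)] in Q = 10^{−0.861} yields log [Cu^+(aq)] = −0.080, i.e. 0.83 M.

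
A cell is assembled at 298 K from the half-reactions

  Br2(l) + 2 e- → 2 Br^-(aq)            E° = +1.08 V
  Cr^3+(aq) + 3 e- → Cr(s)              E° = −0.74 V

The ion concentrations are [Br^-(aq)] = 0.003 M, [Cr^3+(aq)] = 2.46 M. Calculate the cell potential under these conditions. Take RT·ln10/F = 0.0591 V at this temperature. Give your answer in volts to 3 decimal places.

The Br₂/Br⁻ couple has the more positive E°, so it is the cathode; Cr³⁺/Cr is the anode.
E°cell = E°cat − E°an = +1.08 − (−0.74) = +1.82 V; n = 6.
The balanced reaction is 3 Br2(l) + 2 Cr(s) → 6 Br^-(aq) + 2 Cr^3+(aq), so Q = [Br^-(aq)]^6·[Cr^3+(aq)]^2 = 4.41×10^−15 and log Q = −14.355.
By the Nernst equation, E = +1.82 − (0.0591/6)·(−14.355) = +1.961 V.

+1.961 V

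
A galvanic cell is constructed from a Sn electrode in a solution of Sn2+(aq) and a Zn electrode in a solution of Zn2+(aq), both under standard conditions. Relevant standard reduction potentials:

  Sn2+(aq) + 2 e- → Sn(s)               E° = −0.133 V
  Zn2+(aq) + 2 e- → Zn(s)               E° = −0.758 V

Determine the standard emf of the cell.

+0.625 V

Of the two couples in this cell, the one with the more positive reduction potential is reduced at the cathode: here that is Sn²⁺/Sn (−0.133 V); Zn²⁺/Zn (−0.758 V) is the anode.
E°cell = E°(cathode) − E°(anode) = −0.133 − (−0.758) = +0.625 V.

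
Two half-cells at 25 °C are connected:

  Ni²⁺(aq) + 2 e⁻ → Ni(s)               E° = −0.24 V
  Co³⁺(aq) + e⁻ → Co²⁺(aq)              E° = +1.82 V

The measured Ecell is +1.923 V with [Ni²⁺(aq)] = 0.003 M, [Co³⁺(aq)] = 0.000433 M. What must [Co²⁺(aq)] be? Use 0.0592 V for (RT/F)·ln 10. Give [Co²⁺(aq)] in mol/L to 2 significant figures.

1.6 M

With Co³⁺/Co²⁺ at the cathode and Ni²⁺/Ni at the anode, E°cell = +1.82 − (−0.24) = +2.06 V (n = 2).
Rearranging E = E° − (0.0592/n)·log Q gives log Q = 2(+2.06 − (+1.923))/0.0592 = 4.628.
Balancing electrons gives 2 Co³⁺(aq) + Ni(s) → 2 Co²⁺(aq) + Ni²⁺(aq); thus Q = ([Co²⁺(aq)]^2·[Ni²⁺(aq)]) / [Co³⁺(aq)]^2.
Substituting the known concentrations and solving, log [Co²⁺(aq)] = 0.212 and [Co²⁺(aq)] = 1.6 M.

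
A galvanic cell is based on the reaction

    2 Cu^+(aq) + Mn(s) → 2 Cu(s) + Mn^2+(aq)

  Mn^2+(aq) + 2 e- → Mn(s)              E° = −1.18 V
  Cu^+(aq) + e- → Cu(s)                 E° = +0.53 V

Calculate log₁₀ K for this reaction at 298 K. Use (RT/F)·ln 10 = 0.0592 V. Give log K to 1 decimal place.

log K = 57.8

The Cu⁺/Cu couple is reduced (cathode); E°cell = +0.53 − (−1.18) = +1.71 V with n = 2.
At equilibrium E = 0, so log K = nE°cell / 0.0592 = (2)(+1.71) / 0.0592 = 57.8.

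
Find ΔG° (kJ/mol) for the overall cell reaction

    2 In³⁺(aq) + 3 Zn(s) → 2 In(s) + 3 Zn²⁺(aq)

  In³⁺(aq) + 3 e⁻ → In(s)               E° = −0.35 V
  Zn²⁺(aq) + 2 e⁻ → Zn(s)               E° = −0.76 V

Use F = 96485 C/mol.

In the reaction as written In³⁺(aq) is reduced, so the In³⁺/In couple is the cathode and Zn²⁺/Zn is the anode.
E°cell = −0.35 − (−0.76) = +0.41 V; balancing electrons gives n = 6.
ΔG° = −nFE°cell = −(6)(96485)(+0.41) J/mol = −237 kJ/mol.

−237 kJ/mol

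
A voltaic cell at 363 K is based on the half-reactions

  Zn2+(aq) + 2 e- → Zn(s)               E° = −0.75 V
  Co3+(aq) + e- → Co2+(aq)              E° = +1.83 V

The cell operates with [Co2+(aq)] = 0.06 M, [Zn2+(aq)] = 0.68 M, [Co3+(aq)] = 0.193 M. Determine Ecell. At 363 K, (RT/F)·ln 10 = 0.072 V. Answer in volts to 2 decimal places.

+2.62 V

The Co³⁺/Co²⁺ couple has the more positive E°, so it is the cathode; Zn²⁺/Zn is the anode.
E°cell = E°cat − E°an = +1.83 − (−0.75) = +2.58 V; n = 2.
Balancing gives 2 Co3+(aq) + Zn(s) → 2 Co2+(aq) + Zn2+(aq); hence Q = ([Co2+(aq)]^2·[Zn2+(aq)]) / [Co3+(aq)]^2 = 0.0657 (log Q = −1.182).
By the Nernst equation, E = +2.58 − (0.072/2)·(−1.182) = +2.62 V.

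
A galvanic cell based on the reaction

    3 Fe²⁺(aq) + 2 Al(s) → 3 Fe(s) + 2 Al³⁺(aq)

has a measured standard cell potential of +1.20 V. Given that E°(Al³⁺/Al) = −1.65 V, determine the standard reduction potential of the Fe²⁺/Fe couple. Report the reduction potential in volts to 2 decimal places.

In the reaction as written the Fe²⁺/Fe couple is reduced (cathode) and Al³⁺/Al is oxidized (anode), so E°cell = E°(Fe²⁺/Fe) − E°(Al³⁺/Al).
E°(Fe²⁺/Fe) = E°cell + E°(anode) = +1.20 + (−1.65) = −0.45 V.

−0.45 V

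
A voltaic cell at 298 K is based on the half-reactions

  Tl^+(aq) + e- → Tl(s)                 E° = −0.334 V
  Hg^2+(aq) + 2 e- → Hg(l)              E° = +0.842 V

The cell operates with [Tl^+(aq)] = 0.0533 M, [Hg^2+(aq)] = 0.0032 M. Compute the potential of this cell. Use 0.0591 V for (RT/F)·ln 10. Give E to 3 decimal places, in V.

+1.178 V

The Hg²⁺/Hg couple has the more positive E°, so it is the cathode; Tl⁺/Tl is the anode.
The standard potential is +0.842 − (−0.334) = +1.176 V and the balanced reaction transfers n = 2 electrons.
Balancing gives Hg^2+(aq) + 2 Tl(s) → Hg(l) + 2 Tl^+(aq); hence Q = [Tl^+(aq)]^2 / [Hg^2+(aq)] = 0.888 (log Q = −0.052).
Applying E = E° − (RT ln10/nF)·log Q gives +1.176 − (0.0591/2)(−0.052) = +1.178 V.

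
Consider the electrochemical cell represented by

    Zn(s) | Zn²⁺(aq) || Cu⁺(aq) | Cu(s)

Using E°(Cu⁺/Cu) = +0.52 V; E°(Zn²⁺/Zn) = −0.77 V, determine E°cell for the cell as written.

+1.29 V

By convention the left-hand electrode in cell notation is the anode (oxidation) and the right-hand electrode is the cathode (reduction).
E°cell = E°(right) − E°(left) = +0.52 − (−0.77) = +1.29 V.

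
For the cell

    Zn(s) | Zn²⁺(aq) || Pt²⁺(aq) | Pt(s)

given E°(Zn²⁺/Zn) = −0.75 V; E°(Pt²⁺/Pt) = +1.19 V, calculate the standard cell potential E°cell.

+1.94 V

By convention the left-hand electrode in cell notation is the anode (oxidation) and the right-hand electrode is the cathode (reduction).
E°cell = E°(right) − E°(left) = +1.19 − (−0.75) = +1.94 V.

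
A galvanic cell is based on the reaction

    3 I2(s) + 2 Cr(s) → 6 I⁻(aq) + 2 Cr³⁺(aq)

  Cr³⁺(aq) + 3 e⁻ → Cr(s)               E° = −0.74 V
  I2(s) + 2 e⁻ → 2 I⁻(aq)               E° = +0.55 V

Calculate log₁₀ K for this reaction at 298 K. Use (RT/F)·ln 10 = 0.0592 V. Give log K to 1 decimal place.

The I₂/I⁻ couple is reduced (cathode); E°cell = +0.55 − (−0.74) = +1.29 V with n = 6.
At equilibrium E = 0, so log K = nE°cell / 0.0592 = (6)(+1.29) / 0.0592 = 130.7.

log K = 130.7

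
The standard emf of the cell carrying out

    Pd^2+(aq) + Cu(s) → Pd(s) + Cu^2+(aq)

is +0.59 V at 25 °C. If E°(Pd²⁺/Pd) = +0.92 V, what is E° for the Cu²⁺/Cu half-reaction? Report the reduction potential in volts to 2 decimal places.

+0.33 V

In the reaction as written the Pd²⁺/Pd couple is reduced (cathode) and Cu²⁺/Cu is oxidized (anode), so E°cell = E°(Pd²⁺/Pd) − E°(Cu²⁺/Cu).
E°(Cu²⁺/Cu) = E°(cathode) − E°cell = +0.92 − (+0.59) = +0.33 V.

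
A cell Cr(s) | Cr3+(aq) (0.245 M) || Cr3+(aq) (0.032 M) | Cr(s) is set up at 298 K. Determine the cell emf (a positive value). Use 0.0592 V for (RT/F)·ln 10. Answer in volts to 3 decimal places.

For a concentration cell E°cell = 0, since both electrodes use the same couple.
The compartment with the higher Cr3+(aq) concentration (0.245 M) acts as the cathode; ions are reduced there and produced at the dilute (0.032 M) anode.
With n = 3, Ecell = −(0.0592/3)·log([dilute]/[conc]) = −(0.0592/3)·log(0.032/0.245) = +0.017 V.

0.017 V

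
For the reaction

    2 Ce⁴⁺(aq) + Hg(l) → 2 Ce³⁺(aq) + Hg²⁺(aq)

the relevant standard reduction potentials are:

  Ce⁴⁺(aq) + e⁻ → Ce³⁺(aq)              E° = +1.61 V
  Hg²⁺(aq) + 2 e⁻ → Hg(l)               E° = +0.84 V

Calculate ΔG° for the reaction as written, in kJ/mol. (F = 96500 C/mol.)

In the reaction as written Ce⁴⁺(aq) is reduced, so the Ce⁴⁺/Ce³⁺ couple is the cathode and Hg²⁺/Hg is the anode.
E°cell = +1.61 − (+0.84) = +0.77 V; balancing electrons gives n = 2.
ΔG° = −nFE°cell = −(2)(96500)(+0.77) J/mol = −149 kJ/mol.

−149 kJ/mol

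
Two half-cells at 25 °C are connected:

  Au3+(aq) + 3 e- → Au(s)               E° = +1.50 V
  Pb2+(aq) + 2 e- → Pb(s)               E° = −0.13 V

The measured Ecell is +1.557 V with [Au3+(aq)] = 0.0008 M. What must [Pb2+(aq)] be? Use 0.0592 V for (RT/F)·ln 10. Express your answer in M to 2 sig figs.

2.5 M

The Au³⁺/Au couple has the larger reduction potential, so it is the cathode: E°cell = +1.50 − (−0.13) = +1.63 V and n = 6.
Rearranging E = E° − (0.0592/n)·log Q gives log Q = 6(+1.63 − (+1.557))/0.0592 = 7.399.
For 2 Au3+(aq) + 3 Pb(s) → 2 Au(s) + 3 Pb2+(aq), the reaction quotient is Q = [Pb2+(aq)]^3 / [Au3+(aq)]^2.
Isolating [Pb2+(aq)] in Q = 10^{7.399} yields log [Pb2+(aq)] = 0.402, i.e. 2.5 M.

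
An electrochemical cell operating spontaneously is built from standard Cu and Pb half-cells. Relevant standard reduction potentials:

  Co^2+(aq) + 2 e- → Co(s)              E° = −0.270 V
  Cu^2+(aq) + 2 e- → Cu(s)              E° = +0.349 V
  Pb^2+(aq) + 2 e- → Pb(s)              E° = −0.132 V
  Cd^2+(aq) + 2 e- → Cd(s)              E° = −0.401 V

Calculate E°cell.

+0.481 V

The Cu²⁺/Cu couple has the higher E°, so Cu ion is reduced (cathode) and Pb is oxidized (anode).
E°cell = E°(cathode) − E°(anode) = +0.349 − (−0.132) = +0.481 V.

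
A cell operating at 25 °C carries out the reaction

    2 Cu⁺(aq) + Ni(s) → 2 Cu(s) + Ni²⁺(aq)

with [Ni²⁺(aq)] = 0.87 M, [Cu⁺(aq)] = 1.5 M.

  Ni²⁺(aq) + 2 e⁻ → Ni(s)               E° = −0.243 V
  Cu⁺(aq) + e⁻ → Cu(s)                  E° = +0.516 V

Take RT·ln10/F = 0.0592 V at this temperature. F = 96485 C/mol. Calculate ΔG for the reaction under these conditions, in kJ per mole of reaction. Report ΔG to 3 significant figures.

−149 kJ/mol

E°cell = +0.516 − (−0.243) = +0.759 V; the balanced reaction transfers n = 2 electrons.
Here Q = [Ni²⁺(aq)] / [Cu⁺(aq)]^2 = 0.387 (log Q = −0.413), giving E = +0.759 − (0.0592/2)·(−0.413) = +0.7712 V.
Finally ΔG = −nFE = −(2)(96485 C/mol)(+0.7712 V) = −149 kJ/mol.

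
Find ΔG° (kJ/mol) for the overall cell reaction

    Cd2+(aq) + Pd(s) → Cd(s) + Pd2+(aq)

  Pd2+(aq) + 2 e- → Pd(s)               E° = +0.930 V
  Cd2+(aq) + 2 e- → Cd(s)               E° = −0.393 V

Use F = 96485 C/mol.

+255 kJ/mol

In the reaction as written Cd2+(aq) is reduced, so the Cd²⁺/Cd couple is the cathode and Pd²⁺/Pd is the anode.
E°cell = −0.393 − (+0.930) = −1.323 V; balancing electrons gives n = 2.
ΔG° = −nFE°cell = −(2)(96485)(−1.323) J/mol = +255 kJ/mol.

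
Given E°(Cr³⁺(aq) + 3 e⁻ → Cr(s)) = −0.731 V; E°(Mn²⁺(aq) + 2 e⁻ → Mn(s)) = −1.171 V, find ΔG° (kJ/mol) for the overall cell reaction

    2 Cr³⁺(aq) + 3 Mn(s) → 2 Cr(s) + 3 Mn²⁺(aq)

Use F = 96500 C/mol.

−255 kJ/mol

In the reaction as written Cr³⁺(aq) is reduced, so the Cr³⁺/Cr couple is the cathode and Mn²⁺/Mn is the anode.
E°cell = −0.731 − (−1.171) = +0.440 V; balancing electrons gives n = 6.
ΔG° = −nFE°cell = −(6)(96500)(+0.440) J/mol = −255 kJ/mol.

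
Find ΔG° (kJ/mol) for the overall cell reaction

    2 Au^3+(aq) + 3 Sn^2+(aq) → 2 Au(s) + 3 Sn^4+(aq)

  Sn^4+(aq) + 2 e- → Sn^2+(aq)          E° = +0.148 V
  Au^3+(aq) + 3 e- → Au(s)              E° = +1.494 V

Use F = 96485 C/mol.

−779 kJ/mol

In the reaction as written Au^3+(aq) is reduced, so the Au³⁺/Au couple is the cathode and Sn⁴⁺/Sn²⁺ is the anode.
E°cell = +1.494 − (+0.148) = +1.346 V; balancing electrons gives n = 6.
ΔG° = −nFE°cell = −(6)(96485)(+1.346) J/mol = −779 kJ/mol.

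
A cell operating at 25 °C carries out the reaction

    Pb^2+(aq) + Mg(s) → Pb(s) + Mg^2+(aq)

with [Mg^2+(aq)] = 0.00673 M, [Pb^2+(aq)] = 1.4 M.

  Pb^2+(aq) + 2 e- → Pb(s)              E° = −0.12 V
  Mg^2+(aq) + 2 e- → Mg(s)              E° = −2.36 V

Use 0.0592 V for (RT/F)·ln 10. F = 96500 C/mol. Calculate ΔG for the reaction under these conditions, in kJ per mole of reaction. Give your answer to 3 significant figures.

With Pb²⁺/Pb reduced at the cathode, E°cell = −0.12 − (−2.36) = +2.24 V and n = 2.
The reaction quotient is [Mg^2+(aq)] / [Pb^2+(aq)] = 0.00481; by Nernst, E = +2.24 − (0.0592/2)(−2.318) = +2.3086 V.
ΔG = −nFE = −(2)(96500)(+2.3086) J/mol = −446 kJ/mol.

−446 kJ/mol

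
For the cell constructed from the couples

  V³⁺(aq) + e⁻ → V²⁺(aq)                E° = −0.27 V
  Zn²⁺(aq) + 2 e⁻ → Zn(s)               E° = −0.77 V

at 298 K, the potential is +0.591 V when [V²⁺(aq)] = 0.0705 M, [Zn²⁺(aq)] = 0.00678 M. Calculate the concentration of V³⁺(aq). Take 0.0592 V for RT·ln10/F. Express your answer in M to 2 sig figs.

The V³⁺/V²⁺ couple has the larger reduction potential, so it is the cathode: E°cell = −0.27 − (−0.77) = +0.50 V and n = 2.
Since E = E° − (0.0592/n)·log Q, log Q = n(E° − E)/0.0592 = −3.074.
Balancing electrons gives 2 V³⁺(aq) + Zn(s) → 2 V²⁺(aq) + Zn²⁺(aq); thus Q = ([V²⁺(aq)]^2·[Zn²⁺(aq)]) / [V³⁺(aq)]^2.
Substituting the known concentrations and solving, log [V³⁺(aq)] = −0.699 and [V³⁺(aq)] = 0.20 M.

0.20 M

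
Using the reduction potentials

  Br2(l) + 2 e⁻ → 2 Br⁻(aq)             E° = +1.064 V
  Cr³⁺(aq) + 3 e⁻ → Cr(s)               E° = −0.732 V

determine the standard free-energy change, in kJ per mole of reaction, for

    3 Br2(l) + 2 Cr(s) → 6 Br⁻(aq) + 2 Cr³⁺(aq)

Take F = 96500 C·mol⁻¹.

−1040 kJ/mol

In the reaction as written Br2(l) is reduced, so the Br₂/Br⁻ couple is the cathode and Cr³⁺/Cr is the anode.
E°cell = +1.064 − (−0.732) = +1.796 V; balancing electrons gives n = 6.
ΔG° = −nFE°cell = −(6)(96500)(+1.796) J/mol = −1040 kJ/mol.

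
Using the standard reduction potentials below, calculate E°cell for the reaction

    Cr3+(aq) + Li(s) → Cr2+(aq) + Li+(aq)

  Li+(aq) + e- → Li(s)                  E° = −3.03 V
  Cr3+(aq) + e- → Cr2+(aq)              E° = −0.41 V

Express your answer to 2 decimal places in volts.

In the reaction as written, Cr3+(aq) is reduced (cathode) and Li+(aq) is produced by oxidation at the anode.
E°cell = E°(cathode) − E°(anode) = −0.41 − (−3.03) = +2.62 V.
The positive value indicates the reaction is spontaneous as written.

+2.62 V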